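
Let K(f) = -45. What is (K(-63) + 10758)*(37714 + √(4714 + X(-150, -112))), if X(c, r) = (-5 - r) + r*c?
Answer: 404030082 + 10713*√21621 ≈ 4.0561e+8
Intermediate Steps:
X(c, r) = -5 - r + c*r (X(c, r) = (-5 - r) + c*r = -5 - r + c*r)
(K(-63) + 10758)*(37714 + √(4714 + X(-150, -112))) = (-45 + 10758)*(37714 + √(4714 + (-5 - 1*(-112) - 150*(-112)))) = 10713*(37714 + √(4714 + (-5 + 112 + 16800))) = 10713*(37714 + √(4714 + 16907)) = 10713*(37714 + √21621) = 404030082 + 10713*√21621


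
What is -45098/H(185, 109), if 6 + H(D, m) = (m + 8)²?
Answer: -45098/13683 ≈ -3.2959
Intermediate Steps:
H(D, m) = -6 + (8 + m)² (H(D, m) = -6 + (m + 8)² = -6 + (8 + m)²)
-45098/H(185, 109) = -45098/(-6 + (8 + 109)²) = -45098/(-6 + 117²) = -45098/(-6 + 13689) = -45098/13683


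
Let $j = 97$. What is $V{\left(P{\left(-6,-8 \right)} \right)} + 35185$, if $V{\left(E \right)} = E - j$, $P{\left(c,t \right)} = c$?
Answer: $35082$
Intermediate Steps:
$V{\left(E \right)} = -97 + E$ ($V{\left(E \right)} = E - 97 = -97 + E$)
$V{\left(P{\left(-6,-8 \right)} \right)} + 35185 = \left(-97 - 6\right) + 35185 = -103 + 35185 = 35082$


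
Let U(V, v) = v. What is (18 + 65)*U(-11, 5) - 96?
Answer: 319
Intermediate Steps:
(18 + 65)*U(-11, 5) - 96 = (18 + 65)*5 - 96 = 83*5 - 96 = 415 - 96 = 319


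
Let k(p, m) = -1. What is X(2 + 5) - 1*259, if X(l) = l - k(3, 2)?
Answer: -251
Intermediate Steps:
X(l) = 1 + l (X(l) = l - 1*(-1) = l + 1 = 1 + l)
X(2 + 5) - 1*259 = (1 + (2 + 5)) - 1*259 = (1 + 7) - 259 = 8 - 259 = -251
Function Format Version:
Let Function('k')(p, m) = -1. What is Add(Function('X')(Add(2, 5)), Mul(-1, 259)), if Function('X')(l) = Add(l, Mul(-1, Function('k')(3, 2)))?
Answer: -251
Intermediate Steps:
Function('X')(l) = Add(1, l) (Function('X')(l) = Add(l, Mul(-1, -1)) = Add(l, 1) = Add(1, l))
Add(Function('X')(Add(2, 5)), Mul(-1, 259)) = Add(Add(1, Add(2, 5)), Mul(-1, 259)) = Add(Add(1, 7), -259) = Add(8, -259) = -251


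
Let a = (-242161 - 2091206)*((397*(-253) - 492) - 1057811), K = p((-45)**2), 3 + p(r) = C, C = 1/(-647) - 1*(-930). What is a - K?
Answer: 1749342431548288/647 ≈ 2.7038e+12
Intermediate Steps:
C = 601709/647 (C = -1/647 + 930 = 601709/647 ≈ 930.00)
p(r) = 599768/647 (p(r) = -3 + 601709/647 = 599768/647)
K = 599768/647 ≈ 927.00
a = 2703775011048 (a = -2333367*((-100441 - 492) - 1057811) = -2333367*(-100933 - 1057811) = -2333367*(-1158744) = 2703775011048)
a - K = 2703775011048 - 1*599768/647 = 2703775011048 - 599768/647 = 1749342431548288/647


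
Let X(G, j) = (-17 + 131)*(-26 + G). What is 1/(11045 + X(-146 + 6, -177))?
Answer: -1/7879 ≈ -0.00012692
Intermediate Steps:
X(G, j) = -2964 + 114*G (X(G, j) = 114*(-26 + G) = -2964 + 114*G)
1/(11045 + X(-146 + 6, -177)) = 1/(11045 + (-2964 + 114*(-146 + 6))) = 1/(11045 + (-2964 + 114*(-140))) = 1/(11045 + (-2964 - 15960)) = 1/(11045 - 18924) = 1/(-7879) = -1/7879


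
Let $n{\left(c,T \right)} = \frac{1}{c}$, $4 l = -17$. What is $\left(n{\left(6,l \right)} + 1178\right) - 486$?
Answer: $\frac{4153}{6} \approx 692.17$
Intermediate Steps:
$l = - \frac{17}{4}$ ($l = \frac{1}{4} \left(-17\right) = - \frac{17}{4} \approx -4.25$)
$\left(n{\left(6,l \right)} + 1178\right) - 486 = \left(\frac{1}{6} + 1178\right) - 486 = \frac{7069}{6} - 486 = \frac{4153}{6}$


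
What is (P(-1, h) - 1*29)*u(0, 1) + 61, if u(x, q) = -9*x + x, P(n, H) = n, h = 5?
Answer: 61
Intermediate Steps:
u(x, q) = -8*x
(P(-1, h) - 1*29)*u(0, 1) + 61 = (-1 - 1*29)*(-8*0) + 61 = (-1 - 29)*0 + 61 = -30*0 + 61 = 0 + 61 = 61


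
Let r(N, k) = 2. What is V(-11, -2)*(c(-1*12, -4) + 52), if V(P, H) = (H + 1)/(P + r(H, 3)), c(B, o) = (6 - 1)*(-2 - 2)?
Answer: 32/9 ≈ 3.5556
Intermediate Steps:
c(B, o) = -20 (c(B, o) = 5*(-4) = -20)
V(P, H) = (1 + H)/(2 + P) (V(P, H) = (H + 1)/(P + 2) = (1 + H)/(2 + P))
V(-11, -2)*(c(-1*12, -4) + 52) = ((1 - 2)/(2 - 11))*(-20 + 52) = (-1/(-9))*32 = -⅑*(-1)*32 = (⅑)*32 = 32/9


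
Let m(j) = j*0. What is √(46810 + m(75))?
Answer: √46810 ≈ 216.36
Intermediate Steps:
m(j) = 0
√(46810 + m(75)) = √(46810 + 0) = √46810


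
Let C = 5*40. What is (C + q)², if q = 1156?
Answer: 1838736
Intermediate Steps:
C = 200
(C + q)² = (200 + 1156)² = 1356² = 1838736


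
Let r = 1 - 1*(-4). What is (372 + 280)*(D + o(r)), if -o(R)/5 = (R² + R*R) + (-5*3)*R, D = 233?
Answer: 233416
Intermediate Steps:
r = 5 (r = 1 + 4 = 5)
o(R) = -10*R² + 75*R (o(R) = -5*((R² + R*R) + (-5*3)*R) = -5*((R² + R²) - 15*R) = -5*(2*R² - 15*R) = -5*(-15*R + 2*R²) = -10*R² + 75*R)
(372 + 280)*(D + o(r)) = (372 + 280)*(233 + 5*5*(15 - 2*5)) = 652*(233 + 5*5*(15 - 10)) = 652*(233 + 5*5*5) = 652*(233 + 125) = 652*358 = 233416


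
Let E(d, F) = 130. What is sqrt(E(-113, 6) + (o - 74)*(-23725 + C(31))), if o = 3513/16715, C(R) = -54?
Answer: 3*sqrt(54474408262255)/16715 ≈ 1324.7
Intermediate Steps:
o = 3513/16715 (o = 3513*(1/16715) = 3513/16715 ≈ 0.21017)
sqrt(E(-113, 6) + (o - 74)*(-23725 + C(31))) = sqrt(130 + (3513/16715 - 74)*(-23725 - 54)) = sqrt(130 - 1233397/16715*(-23779)) = sqrt(130 + 29328947263/16715) = sqrt(29331120213/16715) = 3*sqrt(54474408262255)/16715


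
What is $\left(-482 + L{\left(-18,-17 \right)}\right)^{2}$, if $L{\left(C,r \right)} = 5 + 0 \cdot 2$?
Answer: $227529$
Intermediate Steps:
$L{\left(C,r \right)} = 5$ ($L{\left(C,r \right)} = 5 + 0 = 5$)
$\left(-482 + L{\left(-18,-17 \right)}\right)^{2} = \left(-482 + 5\right)^{2} = \left(-477\right)^{2} = 227529$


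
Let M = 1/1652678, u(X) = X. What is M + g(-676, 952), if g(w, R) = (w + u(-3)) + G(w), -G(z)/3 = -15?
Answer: -1047797851/1652678 ≈ -634.00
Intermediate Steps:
G(z) = 45 (G(z) = -3*(-15) = 45)
M = 1/1652678 ≈ 6.0508e-7
g(w, R) = 42 + w (g(w, R) = (w - 3) + 45 = (-3 + w) + 45 = 42 + w)
M + g(-676, 952) = 1/1652678 + (42 - 676) = 1/1652678 - 634 = -1047797851/1652678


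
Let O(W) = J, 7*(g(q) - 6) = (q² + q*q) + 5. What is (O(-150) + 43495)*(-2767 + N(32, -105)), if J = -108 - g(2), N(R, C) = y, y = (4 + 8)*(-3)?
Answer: -851142162/7 ≈ -1.2159e+8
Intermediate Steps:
g(q) = 47/7 + 2*q²/7 (g(q) = 6 + ((q² + q*q) + 5)/7 = 6 + ((q² + q²) + 5)/7 = 6 + (2*q² + 5)/7 = 6 + (5 + 2*q²)/7 = 6 + (5/7 + 2*q²/7) = 47/7 + 2*q²/7)
y = -36 (y = 12*(-3) = -36)
N(R, C) = -36
J = -811/7 (J = -108 - (47/7 + (2/7)*2²) = -108 - (47/7 + (2/7)*4) = -108 - (47/7 + 8/7) = -108 - 1*55/7 = -108 - 55/7 = -811/7 ≈ -115.86)
O(W) = -811/7
(O(-150) + 43495)*(-2767 + N(32, -105)) = (-811/7 + 43495)*(-2767 - 36) = (303654/7)*(-2803) = -851142162/7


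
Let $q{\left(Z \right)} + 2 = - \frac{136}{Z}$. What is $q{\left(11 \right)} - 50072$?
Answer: $- \frac{550950}{11} \approx -50086.0$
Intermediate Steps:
$q{\left(Z \right)} = -2 - \frac{136}{Z}$
$q{\left(11 \right)} - 50072 = \left(-2 - \frac{136}{11}\right) - 50072 = - \frac{158}{11} - 50072 = - \frac{550950}{11}$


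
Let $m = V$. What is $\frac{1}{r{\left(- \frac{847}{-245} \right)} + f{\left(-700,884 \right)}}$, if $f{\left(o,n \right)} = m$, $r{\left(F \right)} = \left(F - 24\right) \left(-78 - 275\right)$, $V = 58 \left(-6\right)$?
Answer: $\frac{35}{241627} \approx 0.00014485$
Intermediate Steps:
$V = -348$
$r{\left(F \right)} = 8472 - 353 F$ ($r{\left(F \right)} = \left(-24 + F\right) \left(-353\right) = 8472 - 353 F$)
$m = -348$
$f{\left(o,n \right)} = -348$
$\frac{1}{r{\left(- \frac{847}{-245} \right)} + f{\left(-700,884 \right)}} = \frac{1}{\left(8472 - 353 \left(- \frac{847}{-245}\right)\right) - 348} = \frac{1}{\left(8472 - 353 \left(\left(-847\right) \left(- \frac{1}{245}\right)\right)\right) - 348} = \frac{1}{\left(8472 - \frac{42713}{35}\right) - 348} = \frac{1}{\frac{253807}{35} - 348} = \frac{1}{\frac{241627}{35}} = \frac{35}{241627}$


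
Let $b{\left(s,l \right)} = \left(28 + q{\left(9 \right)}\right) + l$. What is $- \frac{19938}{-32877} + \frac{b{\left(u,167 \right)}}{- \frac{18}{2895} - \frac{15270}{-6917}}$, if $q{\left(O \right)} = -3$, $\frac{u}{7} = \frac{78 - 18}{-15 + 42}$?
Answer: $\frac{49105941496}{559139139} \approx 87.824$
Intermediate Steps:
$u = \frac{140}{9}$ ($u = 7 \frac{78 - 18}{-15 + 42} = 7 \cdot \frac{60}{27} = 7 \cdot 60 \cdot \frac{1}{27} = 7 \cdot \frac{20}{9} = \frac{140}{9} \approx 15.556$)
$b{\left(s,l \right)} = 25 + l$ ($b{\left(s,l \right)} = \left(28 - 3\right) + l = 25 + l$)
$- \frac{19938}{-32877} + \frac{b{\left(u,167 \right)}}{- \frac{18}{2895} - \frac{15270}{-6917}} = - \frac{19938}{-32877} + \frac{25 + 167}{- \frac{18}{2895} - \frac{15270}{-6917}} = \left(-19938\right) \left(- \frac{1}{32877}\right) + \frac{192}{\left(-18\right) \frac{1}{2895} - - \frac{15270}{6917}} = \frac{6646}{10959} + \frac{192}{- \frac{6}{965} + \frac{15270}{6917}} = \frac{6646}{10959} + \frac{192}{\frac{14694048}{6674905}} = \frac{6646}{10959} + 192 \cdot \frac{6674905}{14694048} = \frac{6646}{10959} + \frac{13349810}{153063} = \frac{49105941496}{559139139}$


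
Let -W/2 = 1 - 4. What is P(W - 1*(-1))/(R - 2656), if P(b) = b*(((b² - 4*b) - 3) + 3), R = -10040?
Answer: -49/4232 ≈ -0.011578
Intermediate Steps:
W = 6 (W = -2*(1 - 4) = -2*(-3) = 6)
P(b) = b*(b² - 4*b) (P(b) = b*((-3 + b² - 4*b) + 3) = b*(b² - 4*b))
P(W - 1*(-1))/(R - 2656) = ((6 - 1*(-1))²*(-4 + (6 - 1*(-1))))/(-10040 - 2656) = ((6 + 1)²*(-4 + (6 + 1)))/(-12696) = -7²*(-4 + 7)/12696 = -49*3/12696 = -1/12696*147 = -49/4232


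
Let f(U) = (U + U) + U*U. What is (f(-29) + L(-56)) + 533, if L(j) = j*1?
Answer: 1260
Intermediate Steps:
f(U) = U² + 2*U (f(U) = 2*U + U² = U² + 2*U)
L(j) = j
(f(-29) + L(-56)) + 533 = (-29*(2 - 29) - 56) + 533 = (-29*(-27) - 56) + 533 = (783 - 56) + 533 = 727 + 533 = 1260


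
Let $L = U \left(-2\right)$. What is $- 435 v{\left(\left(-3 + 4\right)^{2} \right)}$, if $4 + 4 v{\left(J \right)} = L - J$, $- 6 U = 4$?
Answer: $\frac{1595}{4} \approx 398.75$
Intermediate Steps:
$U = - \frac{2}{3}$ ($U = \left(- \frac{1}{6}\right) 4 = - \frac{2}{3} \approx -0.66667$)
$L = \frac{4}{3}$ ($L = \left(- \frac{2}{3}\right) \left(-2\right) = \frac{4}{3} \approx 1.3333$)
$v{\left(J \right)} = - \frac{2}{3} - \frac{J}{4}$ ($v{\left(J \right)} = -1 + \frac{\frac{4}{3} - J}{4} = -1 - \left(- \frac{1}{3} + \frac{J}{4}\right) = - \frac{2}{3} - \frac{J}{4}$)
$- 435 v{\left(\left(-3 + 4\right)^{2} \right)} = - 435 \left(- \frac{2}{3} - \frac{\left(-3 + 4\right)^{2}}{4}\right) = - 435 \left(- \frac{2}{3} - \frac{1^{2}}{4}\right) = - 435 \left(- \frac{2}{3} - \frac{1}{4}\right) = \left(-435\right) \left(- \frac{11}{12}\right) = \frac{1595}{4}$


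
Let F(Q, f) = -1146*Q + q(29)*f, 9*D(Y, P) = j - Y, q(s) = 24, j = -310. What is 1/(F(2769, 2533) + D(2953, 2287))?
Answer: -9/28015601 ≈ -3.2125e-7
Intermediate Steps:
D(Y, P) = -310/9 - Y/9 (D(Y, P) = (-310 - Y)/9 = -310/9 - Y/9)
F(Q, f) = -1146*Q + 24*f
1/(F(2769, 2533) + D(2953, 2287)) = 1/((-1146*2769 + 24*2533) + (-310/9 - ⅑*2953)) = 1/((-3173274 + 60792) + (-310/9 - 2953/9)) = 1/(-3112482 - 3263/9) = 1/(-28015601/9) = -9/28015601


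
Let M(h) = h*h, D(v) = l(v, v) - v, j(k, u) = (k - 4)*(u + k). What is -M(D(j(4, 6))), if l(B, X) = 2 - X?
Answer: -4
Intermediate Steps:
j(k, u) = (-4 + k)*(k + u)
D(v) = 2 - 2*v (D(v) = (2 - v) - v = 2 - 2*v)
M(h) = h²
-M(D(j(4, 6))) = -(2 - 2*(4² - 4*4 - 4*6 + 4*6))² = -(2 - 2*(16 - 16 - 24 + 24))² = -(2 - 2*0)² = -(2 + 0)² = -1*2² = -1*4 = -4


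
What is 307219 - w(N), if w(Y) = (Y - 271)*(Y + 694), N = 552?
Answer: -42907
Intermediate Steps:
w(Y) = (-271 + Y)*(694 + Y)
307219 - w(N) = 307219 - (-188074 + 552² + 423*552) = 307219 - (-188074 + 304704 + 233496) = 307219 - 1*350126 = 307219 - 350126 = -42907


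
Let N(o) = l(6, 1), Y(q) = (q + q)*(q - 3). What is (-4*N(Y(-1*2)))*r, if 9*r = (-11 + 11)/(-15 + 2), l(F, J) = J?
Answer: 0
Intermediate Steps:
Y(q) = 2*q*(-3 + q) (Y(q) = (2*q)*(-3 + q) = 2*q*(-3 + q))
N(o) = 1
r = 0 (r = ((-11 + 11)/(-15 + 2))/9 = (0/(-13))/9 = (0*(-1/13))/9 = (⅑)*0 = 0)
(-4*N(Y(-1*2)))*r = -4*1*0 = -4*0 = 0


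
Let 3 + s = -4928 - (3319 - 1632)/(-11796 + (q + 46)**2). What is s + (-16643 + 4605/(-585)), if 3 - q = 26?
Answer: -9483289238/439413 ≈ -21582.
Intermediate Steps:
q = -23 (q = 3 - 1*26 = 3 - 26 = -23)
s = -55555890/11267 (s = -3 + (-4928 - (3319 - 1632)/(-11796 + (-23 + 46)**2)) = -3 + (-4928 - 1687/(-11796 + 23**2)) = -3 + (-4928 - 1687/(-11796 + 529)) = -3 + (-4928 - 1687/(-11267)) = -3 + (-4928 - 1687*(-1)/11267) = -3 + (-4928 - 1*(-1687/11267)) = -3 + (-4928 + 1687/11267) = -3 - 55522089/11267 = -55555890/11267 ≈ -4930.9)
s + (-16643 + 4605/(-585)) = -55555890/11267 + (-16643 + 4605/(-585)) = -55555890/11267 + (-16643 + 4605*(-1/585)) = -55555890/11267 + (-16643 - 307/39) = -55555890/11267 - 649384/39 = -9483289238/439413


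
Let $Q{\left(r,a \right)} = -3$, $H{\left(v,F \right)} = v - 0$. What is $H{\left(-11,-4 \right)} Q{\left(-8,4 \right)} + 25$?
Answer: $58$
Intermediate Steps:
$H{\left(v,F \right)} = v$ ($H{\left(v,F \right)} = v + 0 = v$)
$H{\left(-11,-4 \right)} Q{\left(-8,4 \right)} + 25 = \left(-11\right) \left(-3\right) + 25 = 33 + 25 = 58$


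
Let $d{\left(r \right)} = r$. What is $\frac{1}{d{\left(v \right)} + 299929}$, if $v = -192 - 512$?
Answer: $\frac{1}{299225} \approx 3.342 \cdot 10^{-6}$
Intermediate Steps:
$v = -704$ ($v = -192 - 512 = -704$)
$\frac{1}{d{\left(v \right)} + 299929} = \frac{1}{-704 + 299929} = \frac{1}{299225}$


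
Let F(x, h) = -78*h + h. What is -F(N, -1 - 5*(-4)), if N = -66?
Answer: 1463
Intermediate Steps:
F(x, h) = -77*h
-F(N, -1 - 5*(-4)) = -(-77)*(-1 - 5*(-4)) = -(-77)*(-1 + 20) = -(-77)*19 = -1*(-1463) = 1463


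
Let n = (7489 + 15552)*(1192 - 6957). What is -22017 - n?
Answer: 132809348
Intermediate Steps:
n = -132831365 (n = 23041*(-5765) = -132831365)
-22017 - n = -22017 - 1*(-132831365) = -22017 + 132831365 = 132809348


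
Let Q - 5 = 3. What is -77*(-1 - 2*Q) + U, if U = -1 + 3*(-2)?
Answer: 1302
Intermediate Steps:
Q = 8 (Q = 5 + 3 = 8)
U = -7 (U = -1 - 6 = -7)
-77*(-1 - 2*Q) + U = -77*(-1 - 2*8) - 7 = -77*(-1 - 16) - 7 = -77*(-17) - 7 = 1309 - 7 = 1302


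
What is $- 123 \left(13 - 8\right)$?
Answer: $-615$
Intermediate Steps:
$- 123 \left(13 - 8\right) = \left(-123\right) 5 = -615$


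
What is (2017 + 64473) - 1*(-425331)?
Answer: 491821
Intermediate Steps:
(2017 + 64473) - 1*(-425331) = 66490 + 425331 = 491821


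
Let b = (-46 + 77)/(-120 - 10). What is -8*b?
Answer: 124/65 ≈ 1.9077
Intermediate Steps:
b = -31/130 (b = 31/(-130) = 31*(-1/130) = -31/130 ≈ -0.23846)
-8*b = -8*(-31/130) = 124/65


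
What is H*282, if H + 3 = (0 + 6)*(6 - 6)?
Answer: -846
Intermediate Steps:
H = -3 (H = -3 + (0 + 6)*(6 - 6) = -3 + 6*0 = -3 + 0 = -3)
H*282 = -3*282 = -846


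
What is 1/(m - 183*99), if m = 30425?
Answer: 1/12308 ≈ 8.1248e-5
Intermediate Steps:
1/(m - 183*99) = 1/(30425 - 183*99) = 1/(30425 - 18117) = 1/12308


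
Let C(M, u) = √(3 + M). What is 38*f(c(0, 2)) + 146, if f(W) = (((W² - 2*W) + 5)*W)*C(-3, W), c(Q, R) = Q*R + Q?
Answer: 146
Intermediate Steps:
c(Q, R) = Q + Q*R
f(W) = 0 (f(W) = (((W² - 2*W) + 5)*W)*√(3 - 3) = ((5 + W² - 2*W)*W)*√0 = (W*(5 + W² - 2*W))*0 = 0)
38*f(c(0, 2)) + 146 = 38*0 + 146 = 0 + 146 = 146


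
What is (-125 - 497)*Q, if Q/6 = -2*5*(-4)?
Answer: -149280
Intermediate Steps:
Q = 240 (Q = 6*(-2*5*(-4)) = 6*(-10*(-4)) = 6*40 = 240)
(-125 - 497)*Q = (-125 - 497)*240 = -622*240 = -149280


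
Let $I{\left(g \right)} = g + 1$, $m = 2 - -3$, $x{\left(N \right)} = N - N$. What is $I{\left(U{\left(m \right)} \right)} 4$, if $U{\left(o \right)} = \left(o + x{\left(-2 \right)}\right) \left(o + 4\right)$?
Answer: $184$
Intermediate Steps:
$x{\left(N \right)} = 0$
$m = 5$ ($m = 2 + 3 = 5$)
$U{\left(o \right)} = o \left(4 + o\right)$ ($U{\left(o \right)} = \left(o + 0\right) \left(o + 4\right) = o \left(4 + o\right)$)
$I{\left(g \right)} = 1 + g$
$I{\left(U{\left(m \right)} \right)} 4 = \left(1 + 5 \left(4 + 5\right)\right) 4 = \left(1 + 5 \cdot 9\right) 4 = \left(1 + 45\right) 4 = 46 \cdot 4 = 184$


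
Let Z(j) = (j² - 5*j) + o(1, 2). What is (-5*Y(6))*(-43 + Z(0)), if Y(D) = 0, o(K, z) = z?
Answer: 0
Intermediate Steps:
Z(j) = 2 + j² - 5*j (Z(j) = (j² - 5*j) + 2 = 2 + j² - 5*j)
(-5*Y(6))*(-43 + Z(0)) = (-5*0)*(-43 + (2 + 0² - 5*0)) = 0*(-43 + (2 + 0 + 0)) = 0*(-43 + 2) = 0*(-41) = 0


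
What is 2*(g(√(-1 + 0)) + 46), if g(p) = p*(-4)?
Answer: 92 - 8*I ≈ 92.0 - 8.0*I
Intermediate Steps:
g(p) = -4*p
2*(g(√(-1 + 0)) + 46) = 2*(-4*√(-1 + 0) + 46) = 2*(-4*I + 46) = 2*(46 - 4*I) = 92 - 8*I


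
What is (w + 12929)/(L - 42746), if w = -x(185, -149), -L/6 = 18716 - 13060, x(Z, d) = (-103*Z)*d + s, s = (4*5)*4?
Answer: 1413173/38341 ≈ 36.858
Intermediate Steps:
s = 80 (s = 20*4 = 80)
x(Z, d) = 80 - 103*Z*d (x(Z, d) = (-103*Z)*d + 80 = -103*Z*d + 80 = 80 - 103*Z*d)
L = -33936 (L = -6*(18716 - 13060) = -6*5656 = -33936)
w = -2839275 (w = -(80 - 103*185*(-149)) = -(80 + 2839195) = -1*2839275 = -2839275)
(w + 12929)/(L - 42746) = (-2839275 + 12929)/(-33936 - 42746) = -2826346/(-76682) = -2826346*(-1/76682) = 1413173/38341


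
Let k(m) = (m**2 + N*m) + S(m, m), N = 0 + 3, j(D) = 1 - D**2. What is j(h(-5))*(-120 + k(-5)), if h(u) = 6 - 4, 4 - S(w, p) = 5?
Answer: 333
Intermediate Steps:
S(w, p) = -1 (S(w, p) = 4 - 1*5 = 4 - 5 = -1)
h(u) = 2
N = 3
k(m) = -1 + m**2 + 3*m (k(m) = (m**2 + 3*m) - 1 = -1 + m**2 + 3*m)
j(h(-5))*(-120 + k(-5)) = (1 - 1*2**2)*(-120 + (-1 + (-5)**2 + 3*(-5))) = (1 - 1*4)*(-120 + (-1 + 25 - 15)) = (1 - 4)*(-120 + 9) = -3*(-111) = 333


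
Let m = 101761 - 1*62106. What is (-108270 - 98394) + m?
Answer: -167009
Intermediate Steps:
m = 39655 (m = 101761 - 62106 = 39655)
(-108270 - 98394) + m = (-108270 - 98394) + 39655 = -206664 + 39655 = -167009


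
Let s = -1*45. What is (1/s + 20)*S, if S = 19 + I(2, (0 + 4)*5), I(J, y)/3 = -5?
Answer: 3596/45 ≈ 79.911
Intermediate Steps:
I(J, y) = -15 (I(J, y) = 3*(-5) = -15)
s = -45
S = 4 (S = 19 - 15 = 4)
(1/s + 20)*S = (1/(-45) + 20)*4 = (-1/45 + 20)*4 = (899/45)*4 = 3596/45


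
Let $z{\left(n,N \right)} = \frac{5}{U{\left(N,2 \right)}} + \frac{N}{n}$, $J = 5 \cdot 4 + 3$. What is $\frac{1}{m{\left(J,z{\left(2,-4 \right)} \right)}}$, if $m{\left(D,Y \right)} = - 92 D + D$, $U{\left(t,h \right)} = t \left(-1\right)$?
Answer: $- \frac{1}{2093} \approx -0.00047778$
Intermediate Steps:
$U{\left(t,h \right)} = - t$
$J = 23$ ($J = 20 + 3 = 23$)
$z{\left(n,N \right)} = - \frac{5}{N} + \frac{N}{n}$ ($z{\left(n,N \right)} = \frac{5}{\left(-1\right) N} + \frac{N}{n} = 5 \left(- \frac{1}{N}\right) + \frac{N}{n} = - \frac{5}{N} + \frac{N}{n}$)
$m{\left(D,Y \right)} = - 91 D$
$\frac{1}{m{\left(J,z{\left(2,-4 \right)} \right)}} = \frac{1}{\left(-91\right) 23} = \frac{1}{-2093} = - \frac{1}{2093}$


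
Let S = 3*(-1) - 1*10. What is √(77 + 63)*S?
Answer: -26*√35 ≈ -153.82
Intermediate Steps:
S = -13 (S = -3 - 10 = -13)
√(77 + 63)*S = √(77 + 63)*(-13) = √140*(-13) = (2*√35)*(-13) = -26*√35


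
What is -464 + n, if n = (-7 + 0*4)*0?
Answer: -464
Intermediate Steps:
n = 0 (n = (-7 + 0)*0 = -7*0 = 0)
-464 + n = -464 + 0 = -464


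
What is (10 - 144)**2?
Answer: 17956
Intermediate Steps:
(10 - 144)**2 = (-134)**2 = 17956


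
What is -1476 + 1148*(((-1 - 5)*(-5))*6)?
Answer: 205164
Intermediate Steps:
-1476 + 1148*(((-1 - 5)*(-5))*6) = -1476 + 1148*(-6*(-5)*6) = -1476 + 1148*(30*6) = -1476 + 1148*180 = -1476 + 206640 = 205164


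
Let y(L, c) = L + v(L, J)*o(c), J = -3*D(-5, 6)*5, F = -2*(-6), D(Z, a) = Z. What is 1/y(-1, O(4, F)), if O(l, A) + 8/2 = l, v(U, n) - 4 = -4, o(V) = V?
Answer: -1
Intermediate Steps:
F = 12
J = 75 (J = -3*(-5)*5 = 15*5 = 75)
v(U, n) = 0 (v(U, n) = 4 - 4 = 0)
O(l, A) = -4 + l
y(L, c) = L (y(L, c) = L + 0*c = L + 0 = L)
1/y(-1, O(4, F)) = 1/(-1) = -1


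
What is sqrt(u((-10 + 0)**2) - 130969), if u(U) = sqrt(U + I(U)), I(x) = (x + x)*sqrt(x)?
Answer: sqrt(-130969 + 10*sqrt(21)) ≈ 361.83*I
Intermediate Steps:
I(x) = 2*x**(3/2) (I(x) = (2*x)*sqrt(x) = 2*x**(3/2))
u(U) = sqrt(U + 2*U**(3/2))
sqrt(u((-10 + 0)**2) - 130969) = sqrt(sqrt((-10 + 0)**2 + 2*((-10 + 0)**2)**(3/2)) - 130969) = sqrt(sqrt((-10)**2 + 2*((-10)**2)**(3/2)) - 130969) = sqrt(sqrt(100 + 2*100**(3/2)) - 130969) = sqrt(sqrt(100 + 2*1000) - 130969) = sqrt(sqrt(100 + 2000) - 130969) = sqrt(sqrt(2100) - 130969) = sqrt(10*sqrt(21) - 130969) = sqrt(-130969 + 10*sqrt(21))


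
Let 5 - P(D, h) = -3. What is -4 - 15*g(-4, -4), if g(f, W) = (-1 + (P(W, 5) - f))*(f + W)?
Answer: 1316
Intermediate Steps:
P(D, h) = 8 (P(D, h) = 5 - 1*(-3) = 5 + 3 = 8)
g(f, W) = (7 - f)*(W + f) (g(f, W) = (-1 + (8 - f))*(f + W) = (7 - f)*(W + f))
-4 - 15*g(-4, -4) = -4 - 15*(-1*(-4)² + 7*(-4) + 7*(-4) - 1*(-4)*(-4)) = -4 - 15*(-1*16 - 28 - 28 - 16) = -4 - 15*(-16 - 28 - 28 - 16) = -4 - 15*(-88) = -4 + 1320 = 1316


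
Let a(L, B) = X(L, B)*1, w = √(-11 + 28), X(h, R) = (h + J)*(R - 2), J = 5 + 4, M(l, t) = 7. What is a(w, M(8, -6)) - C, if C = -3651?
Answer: 3696 + 5*√17 ≈ 3716.6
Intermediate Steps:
J = 9
X(h, R) = (-2 + R)*(9 + h) (X(h, R) = (h + 9)*(R - 2) = (9 + h)*(-2 + R) = (-2 + R)*(9 + h))
w = √17 ≈ 4.1231
a(L, B) = -18 - 2*L + 9*B + B*L (a(L, B) = (-18 - 2*L + 9*B + B*L)*1 = -18 - 2*L + 9*B + B*L)
a(w, M(8, -6)) - C = (-18 - 2*√17 + 9*7 + 7*√17) - 1*(-3651) = (-18 - 2*√17 + 63 + 7*√17) + 3651 = (45 + 5*√17) + 3651 = 3696 + 5*√17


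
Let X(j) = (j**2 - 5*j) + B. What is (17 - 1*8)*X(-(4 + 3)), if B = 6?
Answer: 810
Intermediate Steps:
X(j) = 6 + j**2 - 5*j (X(j) = (j**2 - 5*j) + 6 = 6 + j**2 - 5*j)
(17 - 1*8)*X(-(4 + 3)) = (17 - 1*8)*(6 + (-(4 + 3))**2 - (-5)*(4 + 3)) = (17 - 8)*(6 + (-1*7)**2 - (-5)*7) = 9*(6 + (-7)**2 - 5*(-7)) = 9*(6 + 49 + 35) = 9*90 = 810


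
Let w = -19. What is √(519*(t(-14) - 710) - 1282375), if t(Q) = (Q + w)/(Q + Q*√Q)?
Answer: √14*√((23094983 + 23112110*I*√14)/(-1 - I*√14))/14 ≈ 0.11875 - 1284.8*I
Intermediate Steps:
t(Q) = (-19 + Q)/(Q + Q^(3/2)) (t(Q) = (Q - 19)/(Q + Q*√Q) = (-19 + Q)/(Q + Q^(3/2)))
√(519*(t(-14) - 710) - 1282375) = √(519*((-19 - 14)/(-14 + (-14)^(3/2)) - 710) - 1282375) = √(519*(-33/(-14 - 14*I*√14) - 710) - 1282375) = √(519*(-710 - 33/(-14 - 14*I*√14)) - 1282375) = √((-368490 - 17127/(-14 - 14*I*√14)) - 1282375) = √(-1650865 - 17127/(-14 - 14*I*√14))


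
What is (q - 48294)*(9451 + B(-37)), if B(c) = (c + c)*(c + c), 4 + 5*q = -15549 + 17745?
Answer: -3571702706/5 ≈ -7.1434e+8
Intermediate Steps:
q = 2192/5 (q = -4/5 + (-15549 + 17745)/5 = -4/5 + (1/5)*2196 = -4/5 + 2196/5 = 2192/5 ≈ 438.40)
B(c) = 4*c**2 (B(c) = (2*c)*(2*c) = 4*c**2)
(q - 48294)*(9451 + B(-37)) = (2192/5 - 48294)*(9451 + 4*(-37)**2) = -239278*(9451 + 4*1369)/5 = -239278*(9451 + 5476)/5 = -239278/5*14927 = -3571702706/5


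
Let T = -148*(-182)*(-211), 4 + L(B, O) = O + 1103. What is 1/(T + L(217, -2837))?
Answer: -1/5685234 ≈ -1.7589e-7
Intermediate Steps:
L(B, O) = 1099 + O (L(B, O) = -4 + (O + 1103) = -4 + (1103 + O) = 1099 + O)
T = -5683496 (T = 26936*(-211) = -5683496)
1/(T + L(217, -2837)) = 1/(-5683496 + (1099 - 2837)) = 1/(-5683496 - 1738) = 1/(-5685234) = -1/5685234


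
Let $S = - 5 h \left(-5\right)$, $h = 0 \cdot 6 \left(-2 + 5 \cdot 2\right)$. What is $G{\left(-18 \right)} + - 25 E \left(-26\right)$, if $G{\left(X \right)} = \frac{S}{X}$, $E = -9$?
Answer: $-5850$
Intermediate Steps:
$h = 0$ ($h = 0 \left(-2 + 10\right) = 0 \cdot 8 = 0$)
$S = 0$ ($S = \left(-5\right) 0 \left(-5\right) = 0 \left(-5\right) = 0$)
$G{\left(X \right)} = 0$ ($G{\left(X \right)} = \frac{0}{X} = 0$)
$G{\left(-18 \right)} + - 25 E \left(-26\right) = 0 + \left(-25\right) \left(-9\right) \left(-26\right) = 0 + 225 \left(-26\right) = 0 - 5850 = -5850$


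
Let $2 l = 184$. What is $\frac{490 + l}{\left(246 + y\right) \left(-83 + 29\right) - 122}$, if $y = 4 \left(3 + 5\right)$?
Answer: $- \frac{291}{7567} \approx -0.038456$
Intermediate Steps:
$l = 92$ ($l = \frac{1}{2} \cdot 184 = 92$)
$y = 32$ ($y = 4 \cdot 8 = 32$)
$\frac{490 + l}{\left(246 + y\right) \left(-83 + 29\right) - 122} = \frac{490 + 92}{\left(246 + 32\right) \left(-83 + 29\right) - 122} = \frac{582}{278 \left(-54\right) - 122} = \frac{582}{-15012 - 122} = \frac{582}{-15134} = 582 \left(- \frac{1}{15134}\right) = - \frac{291}{7567}$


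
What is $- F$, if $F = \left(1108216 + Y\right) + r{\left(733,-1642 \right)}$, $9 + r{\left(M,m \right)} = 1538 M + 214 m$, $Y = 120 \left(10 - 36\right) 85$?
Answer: $-1618973$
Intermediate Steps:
$Y = -265200$ ($Y = 120 \left(10 - 36\right) 85 = 120 \left(-26\right) 85 = \left(-3120\right) 85 = -265200$)
$r{\left(M,m \right)} = -9 + 214 m + 1538 M$ ($r{\left(M,m \right)} = -9 + \left(1538 M + 214 m\right) = -9 + \left(214 m + 1538 M\right) = -9 + 214 m + 1538 M$)
$F = 1618973$ ($F = \left(1108216 - 265200\right) + \left(-9 + 214 \left(-1642\right) + 1538 \cdot 733\right) = 843016 - -775957 = 843016 + 775957 = 1618973$)
$- F = \left(-1\right) 1618973 = -1618973$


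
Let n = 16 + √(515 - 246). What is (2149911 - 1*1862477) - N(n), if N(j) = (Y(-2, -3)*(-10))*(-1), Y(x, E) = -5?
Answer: 287484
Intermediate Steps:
n = 16 + √269 ≈ 32.401
N(j) = -50 (N(j) = -5*(-10)*(-1) = 50*(-1) = -50)
(2149911 - 1*1862477) - N(n) = (2149911 - 1*1862477) - 1*(-50) = (2149911 - 1862477) + 50 = 287434 + 50 = 287484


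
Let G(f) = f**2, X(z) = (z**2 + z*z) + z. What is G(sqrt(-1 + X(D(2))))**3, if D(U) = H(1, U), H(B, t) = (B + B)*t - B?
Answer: 8000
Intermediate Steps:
H(B, t) = -B + 2*B*t (H(B, t) = (2*B)*t - B = 2*B*t - B = -B + 2*B*t)
D(U) = -1 + 2*U (D(U) = 1*(-1 + 2*U) = -1 + 2*U)
X(z) = z + 2*z**2 (X(z) = (z**2 + z**2) + z = 2*z**2 + z = z + 2*z**2)
G(sqrt(-1 + X(D(2))))**3 = ((sqrt(-1 + (-1 + 2*2)*(1 + 2*(-1 + 2*2))))**2)**3 = ((sqrt(-1 + (-1 + 4)*(1 + 2*(-1 + 4))))**2)**3 = ((sqrt(-1 + 3*(1 + 2*3)))**2)**3 = ((sqrt(-1 + 3*(1 + 6)))**2)**3 = ((sqrt(-1 + 3*7))**2)**3 = ((sqrt(-1 + 21))**2)**3 = ((sqrt(20))**2)**3 = ((2*sqrt(5))**2)**3 = 20**3 = 8000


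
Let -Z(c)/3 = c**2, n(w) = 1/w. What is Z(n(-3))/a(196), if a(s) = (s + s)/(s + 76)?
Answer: -34/147 ≈ -0.23129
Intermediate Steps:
a(s) = 2*s/(76 + s) (a(s) = (2*s)/(76 + s) = 2*s/(76 + s))
Z(c) = -3*c**2
Z(n(-3))/a(196) = (-3*(1/(-3))**2)/((2*196/(76 + 196))) = (-3*(-1/3)**2)/((2*196/272)) = (-3*1/9)/((2*196*(1/272))) = -1/(3*49/34) = -1/3*34/49 = -34/147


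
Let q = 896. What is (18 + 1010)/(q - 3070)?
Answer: -514/1087 ≈ -0.47286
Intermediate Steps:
(18 + 1010)/(q - 3070) = (18 + 1010)/(896 - 3070) = 1028/(-2174) = 1028*(-1/2174) = -514/1087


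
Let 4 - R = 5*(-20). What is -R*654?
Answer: -68016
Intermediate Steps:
R = 104 (R = 4 - 5*(-20) = 4 - 1*(-100) = 4 + 100 = 104)
-R*654 = -104*654 = -1*68016 = -68016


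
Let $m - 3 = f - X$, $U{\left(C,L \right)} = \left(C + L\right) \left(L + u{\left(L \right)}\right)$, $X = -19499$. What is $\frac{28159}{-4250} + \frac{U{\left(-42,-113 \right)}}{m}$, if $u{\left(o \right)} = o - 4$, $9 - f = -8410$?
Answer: $- \frac{634714939}{118664250} \approx -5.3488$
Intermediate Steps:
$f = 8419$ ($f = 9 - -8410 = 9 + 8410 = 8419$)
$u{\left(o \right)} = -4 + o$
$U{\left(C,L \right)} = \left(-4 + 2 L\right) \left(C + L\right)$ ($U{\left(C,L \right)} = \left(C + L\right) \left(L + \left(-4 + L\right)\right) = \left(C + L\right) \left(-4 + 2 L\right) = \left(-4 + 2 L\right) \left(C + L\right)$)
$m = 27921$ ($m = 3 + \left(8419 - -19499\right) = 3 + \left(8419 + 19499\right) = 3 + 27918 = 27921$)
$\frac{28159}{-4250} + \frac{U{\left(-42,-113 \right)}}{m} = \frac{28159}{-4250} + \frac{\left(-4\right) \left(-42\right) - -452 + 2 \left(-113\right)^{2} + 2 \left(-42\right) \left(-113\right)}{27921} = 28159 \left(- \frac{1}{4250}\right) + \left(168 + 452 + 2 \cdot 12769 + 9492\right) \frac{1}{27921} = - \frac{28159}{4250} + \left(168 + 452 + 25538 + 9492\right) \frac{1}{27921} = - \frac{28159}{4250} + 35650 \cdot \frac{1}{27921} = - \frac{28159}{4250} + \frac{35650}{27921} = - \frac{634714939}{118664250}$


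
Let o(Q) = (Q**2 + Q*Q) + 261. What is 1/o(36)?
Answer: 1/2853 ≈ 0.00035051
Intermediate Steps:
o(Q) = 261 + 2*Q**2 (o(Q) = (Q**2 + Q**2) + 261 = 2*Q**2 + 261 = 261 + 2*Q**2)
1/o(36) = 1/(261 + 2*36**2) = 1/(261 + 2*1296) = 1/(261 + 2592) = 1/2853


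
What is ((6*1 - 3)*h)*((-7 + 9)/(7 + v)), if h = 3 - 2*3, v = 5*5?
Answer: -9/16 ≈ -0.56250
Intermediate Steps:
v = 25
h = -3 (h = 3 - 6 = -3)
((6*1 - 3)*h)*((-7 + 9)/(7 + v)) = ((6*1 - 3)*(-3))*((-7 + 9)/(7 + 25)) = ((6 - 3)*(-3))*(2/32) = (3*(-3))*(2*(1/32)) = -9*1/16 = -9/16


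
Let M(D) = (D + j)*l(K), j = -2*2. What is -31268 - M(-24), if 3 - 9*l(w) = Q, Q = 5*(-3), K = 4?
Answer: -31212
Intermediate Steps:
j = -4
Q = -15
l(w) = 2 (l(w) = 1/3 - 1/9*(-15) = 1/3 + 5/3 = 2)
M(D) = -8 + 2*D (M(D) = (D - 4)*2 = (-4 + D)*2 = -8 + 2*D)
-31268 - M(-24) = -31268 - (-8 + 2*(-24)) = -31268 - (-8 - 48) = -31268 - 1*(-56) = -31268 + 56 = -31212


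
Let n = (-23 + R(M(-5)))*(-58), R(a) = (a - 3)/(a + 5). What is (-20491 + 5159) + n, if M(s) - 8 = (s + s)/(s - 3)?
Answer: -799336/57 ≈ -14023.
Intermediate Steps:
M(s) = 8 + 2*s/(-3 + s) (M(s) = 8 + (s + s)/(s - 3) = 8 + (2*s)/(-3 + s) = 8 + 2*s/(-3 + s))
R(a) = (-3 + a)/(5 + a)
n = 74588/57 (n = (-23 + (-3 + 2*(-12 + 5*(-5))/(-3 - 5))/(5 + 2*(-12 + 5*(-5))/(-3 - 5)))*(-58) = (-23 + (-3 + 2*(-12 - 25)/(-8))/(5 + 2*(-12 - 25)/(-8)))*(-58) = (-23 + (-3 + 2*(-⅛)*(-37))/(5 + 2*(-⅛)*(-37)))*(-58) = (-23 + (-3 + 37/4)/(5 + 37/4))*(-58) = (-23 + (25/4)/(57/4))*(-58) = (-23 + (4/57)*(25/4))*(-58) = (-23 + 25/57)*(-58) = -1286/57*(-58) = 74588/57 ≈ 1308.6)
(-20491 + 5159) + n = (-20491 + 5159) + 74588/57 = -15332 + 74588/57 = -799336/57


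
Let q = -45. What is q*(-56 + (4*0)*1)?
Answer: 2520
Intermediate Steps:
q*(-56 + (4*0)*1) = -45*(-56 + (4*0)*1) = -45*(-56 + 0*1) = -45*(-56 + 0) = -45*(-56) = 2520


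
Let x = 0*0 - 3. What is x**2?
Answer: 9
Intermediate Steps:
x = -3 (x = 0 - 3 = -3)
x**2 = (-3)**2 = 9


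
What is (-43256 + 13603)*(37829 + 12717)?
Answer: -1498840538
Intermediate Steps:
(-43256 + 13603)*(37829 + 12717) = -29653*50546 = -1498840538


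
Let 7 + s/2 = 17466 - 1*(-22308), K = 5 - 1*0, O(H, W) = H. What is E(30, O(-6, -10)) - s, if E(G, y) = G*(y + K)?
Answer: -79564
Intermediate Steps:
K = 5 (K = 5 + 0 = 5)
E(G, y) = G*(5 + y) (E(G, y) = G*(y + 5) = G*(5 + y))
s = 79534 (s = -14 + 2*(17466 - 1*(-22308)) = -14 + 2*(17466 + 22308) = -14 + 2*39774 = -14 + 79548 = 79534)
E(30, O(-6, -10)) - s = 30*(5 - 6) - 1*79534 = 30*(-1) - 79534 = -30 - 79534 = -79564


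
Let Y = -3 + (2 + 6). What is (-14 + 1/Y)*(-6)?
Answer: 414/5 ≈ 82.800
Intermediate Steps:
Y = 5 (Y = -3 + 8 = 5)
(-14 + 1/Y)*(-6) = (-14 + 1/5)*(-6) = (-14 + 1*(⅕))*(-6) = (-14 + ⅕)*(-6) = -69/5*(-6) = 414/5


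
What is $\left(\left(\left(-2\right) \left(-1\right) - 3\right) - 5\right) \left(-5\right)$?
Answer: $30$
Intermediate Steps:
$\left(\left(\left(-2\right) \left(-1\right) - 3\right) - 5\right) \left(-5\right) = \left(\left(2 - 3\right) - 5\right) \left(-5\right) = \left(-1 - 5\right) \left(-5\right) = \left(-6\right) \left(-5\right) = 30$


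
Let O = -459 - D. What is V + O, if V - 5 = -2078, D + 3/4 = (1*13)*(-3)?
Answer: -9969/4 ≈ -2492.3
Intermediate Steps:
D = -159/4 (D = -¾ + (1*13)*(-3) = -¾ + 13*(-3) = -¾ - 39 = -159/4 ≈ -39.750)
V = -2073 (V = 5 - 2078 = -2073)
O = -1677/4 (O = -459 - 1*(-159/4) = -459 + 159/4 = -1677/4 ≈ -419.25)
V + O = -2073 - 1677/4 = -9969/4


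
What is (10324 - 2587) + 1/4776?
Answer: 36951913/4776 ≈ 7737.0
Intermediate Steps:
(10324 - 2587) + 1/4776 = 7737 + 1/4776 = 36951913/4776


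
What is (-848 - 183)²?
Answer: 1062961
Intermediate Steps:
(-848 - 183)² = (-1031)² = 1062961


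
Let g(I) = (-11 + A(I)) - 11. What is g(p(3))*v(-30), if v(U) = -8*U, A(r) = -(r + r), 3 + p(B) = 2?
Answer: -4800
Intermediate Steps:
p(B) = -1 (p(B) = -3 + 2 = -1)
A(r) = -2*r
g(I) = -22 - 2*I (g(I) = (-11 - 2*I) - 11 = -22 - 2*I)
g(p(3))*v(-30) = (-22 - 2*(-1))*(-8*(-30)) = (-22 + 2)*240 = -20*240 = -4800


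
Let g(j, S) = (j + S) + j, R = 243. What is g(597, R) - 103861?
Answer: -102424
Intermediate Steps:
g(j, S) = S + 2*j (g(j, S) = (S + j) + j = S + 2*j)
g(597, R) - 103861 = (243 + 2*597) - 103861 = (243 + 1194) - 103861 = 1437 - 103861 = -102424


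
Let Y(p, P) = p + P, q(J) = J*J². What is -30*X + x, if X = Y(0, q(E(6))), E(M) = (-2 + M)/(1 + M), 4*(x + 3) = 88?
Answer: 4597/343 ≈ 13.402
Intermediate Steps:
x = 19 (x = -3 + (¼)*88 = -3 + 22 = 19)
E(M) = (-2 + M)/(1 + M)
q(J) = J³
Y(p, P) = P + p
X = 64/343 (X = ((-2 + 6)/(1 + 6))³ + 0 = (4/7)³ + 0 = 64/343 + 0 = 64/343 ≈ 0.18659)
-30*X + x = -30*64/343 + 19 = -1920/343 + 19 = 4597/343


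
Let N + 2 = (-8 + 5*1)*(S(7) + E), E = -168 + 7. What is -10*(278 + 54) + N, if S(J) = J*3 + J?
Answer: -2923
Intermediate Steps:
S(J) = 4*J (S(J) = 3*J + J = 4*J)
E = -161
N = 397 (N = -2 + (-8 + 5*1)*(4*7 - 161) = -2 + (-8 + 5)*(28 - 161) = -2 - 3*(-133) = -2 + 399 = 397)
-10*(278 + 54) + N = -10*(278 + 54) + 397 = -10*332 + 397 = -3320 + 397 = -2923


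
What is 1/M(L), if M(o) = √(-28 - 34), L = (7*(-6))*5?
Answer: -I*√62/62 ≈ -0.127*I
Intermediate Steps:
L = -210 (L = -42*5 = -210)
M(o) = I*√62 (M(o) = √(-62) = I*√62)
1/M(L) = 1/(I*√62) = -I*√62/62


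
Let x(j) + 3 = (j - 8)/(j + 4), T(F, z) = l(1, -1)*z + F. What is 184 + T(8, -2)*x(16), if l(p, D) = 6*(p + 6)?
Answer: 1908/5 ≈ 381.60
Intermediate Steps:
l(p, D) = 36 + 6*p (l(p, D) = 6*(6 + p) = 36 + 6*p)
T(F, z) = F + 42*z (T(F, z) = (36 + 6*1)*z + F = (36 + 6)*z + F = 42*z + F = F + 42*z)
x(j) = -3 + (-8 + j)/(4 + j) (x(j) = -3 + (j - 8)/(j + 4) = -3 + (-8 + j)/(4 + j))
184 + T(8, -2)*x(16) = 184 + (8 + 42*(-2))*(2*(-10 - 1*16)/(4 + 16)) = 184 + (8 - 84)*(2*(-10 - 16)/20) = 184 - 152*(-26)/20 = 184 - 76*(-13/5) = 184 + 988/5 = 1908/5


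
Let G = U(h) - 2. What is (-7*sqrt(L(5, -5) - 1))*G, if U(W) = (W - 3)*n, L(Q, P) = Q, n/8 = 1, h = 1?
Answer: 252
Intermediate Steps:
n = 8 (n = 8*1 = 8)
U(W) = -24 + 8*W (U(W) = (W - 3)*8 = (-3 + W)*8 = -24 + 8*W)
G = -18 (G = (-24 + 8*1) - 2 = (-24 + 8) - 2 = -16 - 2 = -18)
(-7*sqrt(L(5, -5) - 1))*G = -7*sqrt(5 - 1)*(-18) = -7*sqrt(4)*(-18) = -7*2*(-18) = -14*(-18) = 252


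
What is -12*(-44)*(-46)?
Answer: -24288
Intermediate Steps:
-12*(-44)*(-46) = 528*(-46) = -24288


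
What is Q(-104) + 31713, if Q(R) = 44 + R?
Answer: 31653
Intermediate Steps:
Q(-104) + 31713 = (44 - 104) + 31713 = -60 + 31713 = 31653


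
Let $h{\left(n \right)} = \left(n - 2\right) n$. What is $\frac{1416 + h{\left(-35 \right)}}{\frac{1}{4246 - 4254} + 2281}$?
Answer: $\frac{21688}{18247} \approx 1.1886$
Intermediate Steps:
$h{\left(n \right)} = n \left(-2 + n\right)$ ($h{\left(n \right)} = \left(-2 + n\right) n = n \left(-2 + n\right)$)
$\frac{1416 + h{\left(-35 \right)}}{\frac{1}{4246 - 4254} + 2281} = \frac{1416 - 35 \left(-2 - 35\right)}{\frac{1}{4246 - 4254} + 2281} = \frac{1416 - -1295}{\frac{1}{-8} + 2281} = \frac{1416 + 1295}{- \frac{1}{8} + 2281} = \frac{2711}{\frac{18247}{8}} = 2711 \cdot \frac{8}{18247} = \frac{21688}{18247}$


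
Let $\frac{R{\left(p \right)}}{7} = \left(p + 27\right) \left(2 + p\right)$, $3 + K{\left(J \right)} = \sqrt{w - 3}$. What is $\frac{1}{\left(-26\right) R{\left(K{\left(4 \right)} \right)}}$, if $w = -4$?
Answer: $\frac{i}{182 \left(23 \sqrt{7} + 31 i\right)} \approx 3.652 \cdot 10^{-5} + 7.1688 \cdot 10^{-5} i$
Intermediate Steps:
$K{\left(J \right)} = -3 + i \sqrt{7}$ ($K{\left(J \right)} = -3 + \sqrt{-4 - 3} = -3 + \sqrt{-7} = -3 + i \sqrt{7}$)
$R{\left(p \right)} = 7 \left(2 + p\right) \left(27 + p\right)$ ($R{\left(p \right)} = 7 \left(p + 27\right) \left(2 + p\right) = 7 \left(27 + p\right) \left(2 + p\right) = 7 \left(2 + p\right) \left(27 + p\right)$)
$\frac{1}{\left(-26\right) R{\left(K{\left(4 \right)} \right)}} = \frac{1}{\left(-26\right) \left(378 + 7 \left(-3 + i \sqrt{7}\right)^{2} + 203 \left(-3 + i \sqrt{7}\right)\right)} = \frac{1}{\left(-26\right) \left(378 + 7 \left(-3 + i \sqrt{7}\right)^{2} - \left(609 - 203 i \sqrt{7}\right)\right)} = \frac{1}{\left(-26\right) \left(-231 + 7 \left(-3 + i \sqrt{7}\right)^{2} + 203 i \sqrt{7}\right)} = \frac{1}{6006 - 182 \left(-3 + i \sqrt{7}\right)^{2} - 5278 i \sqrt{7}}$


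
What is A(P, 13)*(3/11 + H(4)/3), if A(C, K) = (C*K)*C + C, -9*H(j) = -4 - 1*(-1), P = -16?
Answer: 13984/11 ≈ 1271.3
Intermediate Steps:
H(j) = ⅓ (H(j) = -(-4 - 1*(-1))/9 = -(-4 + 1)/9 = -⅑*(-3) = ⅓)
A(C, K) = C + K*C² (A(C, K) = K*C² + C = C + K*C²)
A(P, 13)*(3/11 + H(4)/3) = (-16*(1 - 16*13))*(3/11 + (⅓)/3) = (-16*(1 - 208))*(3*(1/11) + (⅓)*(⅓)) = (-16*(-207))*(3/11 + ⅑) = 3312*(38/99) = 13984/11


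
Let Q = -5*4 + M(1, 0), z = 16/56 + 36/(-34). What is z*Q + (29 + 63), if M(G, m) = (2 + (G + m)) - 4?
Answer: 1840/17 ≈ 108.24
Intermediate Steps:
M(G, m) = -2 + G + m (M(G, m) = (2 + G + m) - 4 = -2 + G + m)
z = -92/119 (z = 16*(1/56) + 36*(-1/34) = 2/7 - 18/17 = -92/119 ≈ -0.77311)
Q = -21 (Q = -5*4 + (-2 + 1 + 0) = -20 - 1 = -21)
z*Q + (29 + 63) = -92/119*(-21) + (29 + 63) = 276/17 + 92 = 1840/17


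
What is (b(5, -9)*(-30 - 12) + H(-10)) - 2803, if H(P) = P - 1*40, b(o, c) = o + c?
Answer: -2685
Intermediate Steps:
b(o, c) = c + o
H(P) = -40 + P (H(P) = P - 40 = -40 + P)
(b(5, -9)*(-30 - 12) + H(-10)) - 2803 = ((-9 + 5)*(-30 - 12) + (-40 - 10)) - 2803 = (-4*(-42) - 50) - 2803 = (168 - 50) - 2803 = 118 - 2803 = -2685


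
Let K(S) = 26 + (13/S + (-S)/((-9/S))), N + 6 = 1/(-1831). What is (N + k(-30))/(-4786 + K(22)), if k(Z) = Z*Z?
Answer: -324108774/1705970165 ≈ -0.18999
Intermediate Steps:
k(Z) = Z**2
N = -10987/1831 (N = -6 + 1/(-1831) = -6 - 1/1831 = -10987/1831 ≈ -6.0005)
K(S) = 26 + 13/S + S**2/9 (K(S) = 26 + (13/S + (-S)*(-S/9)) = 26 + (13/S + S**2/9) = 26 + 13/S + S**2/9)
(N + k(-30))/(-4786 + K(22)) = (-10987/1831 + (-30)**2)/(-4786 + (26 + 13/22 + (1/9)*22**2)) = (-10987/1831 + 900)/(-4786 + (26 + 13*(1/22) + (1/9)*484)) = 1636913/(1831*(-4786 + (26 + 13/22 + 484/9))) = 1636913/(1831*(-4786 + 15913/198)) = 1636913/(1831*(-931715/198)) = (1636913/1831)*(-198/931715) = -324108774/1705970165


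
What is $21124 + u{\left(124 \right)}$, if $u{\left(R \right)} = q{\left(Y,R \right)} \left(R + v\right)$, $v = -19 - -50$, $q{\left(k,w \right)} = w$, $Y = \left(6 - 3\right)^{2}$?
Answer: $40344$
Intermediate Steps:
$Y = 9$ ($Y = 3^{2} = 9$)
$v = 31$ ($v = -19 + 50 = 31$)
$u{\left(R \right)} = R \left(31 + R\right)$ ($u{\left(R \right)} = R \left(R + 31\right) = R \left(31 + R\right)$)
$21124 + u{\left(124 \right)} = 21124 + 124 \left(31 + 124\right) = 21124 + 124 \cdot 155 = 21124 + 19220 = 40344$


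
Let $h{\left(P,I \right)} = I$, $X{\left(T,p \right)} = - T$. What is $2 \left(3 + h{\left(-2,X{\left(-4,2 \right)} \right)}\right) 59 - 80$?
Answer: $746$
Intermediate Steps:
$2 \left(3 + h{\left(-2,X{\left(-4,2 \right)} \right)}\right) 59 - 80 = 2 \left(3 - -4\right) 59 - 80 = 2 \left(3 + 4\right) 59 - 80 = 2 \cdot 7 \cdot 59 - 80 = 14 \cdot 59 - 80 = 826 - 80 = 746$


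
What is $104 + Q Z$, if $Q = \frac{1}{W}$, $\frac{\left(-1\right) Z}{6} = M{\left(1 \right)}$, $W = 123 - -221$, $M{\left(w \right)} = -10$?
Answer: $\frac{8959}{86} \approx 104.17$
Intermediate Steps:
$W = 344$ ($W = 123 + 221 = 344$)
$Z = 60$ ($Z = \left(-6\right) \left(-10\right) = 60$)
$Q = \frac{1}{344} \approx 0.002907$
$104 + Q Z = 104 + \frac{1}{344} \cdot 60 = 104 + \frac{15}{86} = \frac{8959}{86}$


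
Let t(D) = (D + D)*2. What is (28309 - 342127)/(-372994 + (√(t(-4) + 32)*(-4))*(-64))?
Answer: 52303/61995 ≈ 0.84367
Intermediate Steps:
t(D) = 4*D (t(D) = (2*D)*2 = 4*D)
(28309 - 342127)/(-372994 + (√(t(-4) + 32)*(-4))*(-64)) = (28309 - 342127)/(-372994 + (√(4*(-4) + 32)*(-4))*(-64)) = -313818/(-372994 + (√(-16 + 32)*(-4))*(-64)) = -313818/(-372994 + (√16*(-4))*(-64)) = -313818/(-372994 + (4*(-4))*(-64)) = -313818/(-372994 - 16*(-64)) = -313818/(-372994 + 1024) = -313818/(-371970) = -313818*(-1/371970) = 52303/61995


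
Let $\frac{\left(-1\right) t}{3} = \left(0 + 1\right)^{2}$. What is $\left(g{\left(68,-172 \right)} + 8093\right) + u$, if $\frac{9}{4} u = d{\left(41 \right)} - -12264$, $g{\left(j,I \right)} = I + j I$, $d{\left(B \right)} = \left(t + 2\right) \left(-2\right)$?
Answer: $\frac{15089}{9} \approx 1676.6$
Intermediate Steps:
$t = -3$ ($t = - 3 \left(0 + 1\right)^{2} = - 3 \cdot 1^{2} = \left(-3\right) 1 = -3$)
$d{\left(B \right)} = 2$ ($d{\left(B \right)} = \left(-3 + 2\right) \left(-2\right) = \left(-1\right) \left(-2\right) = 2$)
$g{\left(j,I \right)} = I + I j$
$u = \frac{49064}{9}$ ($u = \frac{4 \left(2 - -12264\right)}{9} = \frac{4 \left(2 + 12264\right)}{9} = \frac{4}{9} \cdot 12266 = \frac{49064}{9} \approx 5451.6$)
$\left(g{\left(68,-172 \right)} + 8093\right) + u = \left(- 172 \left(1 + 68\right) + 8093\right) + \frac{49064}{9} = \left(\left(-172\right) 69 + 8093\right) + \frac{49064}{9} = \left(-11868 + 8093\right) + \frac{49064}{9} = -3775 + \frac{49064}{9} = \frac{15089}{9}$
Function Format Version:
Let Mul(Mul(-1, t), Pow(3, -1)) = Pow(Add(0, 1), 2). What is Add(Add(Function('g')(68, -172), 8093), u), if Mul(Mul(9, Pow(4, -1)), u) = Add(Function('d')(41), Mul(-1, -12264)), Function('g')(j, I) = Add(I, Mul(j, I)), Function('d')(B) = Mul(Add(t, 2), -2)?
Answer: Rational(15089, 9) ≈ 1676.6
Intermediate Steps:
t = -3 (t = Mul(-3, Pow(Add(0, 1), 2)) = Mul(-3, Pow(1, 2)) = Mul(-3, 1) = -3)
Function('d')(B) = 2 (Function('d')(B) = Mul(Add(-3, 2), -2) = Mul(-1, -2) = 2)
Function('g')(j, I) = Add(I, Mul(I, j))
u = Rational(49064, 9) (u = Mul(Rational(4, 9), Add(2, Mul(-1, -12264))) = Mul(Rational(4, 9), Add(2, 12264)) = Mul(Rational(4, 9), 12266) = Rational(49064, 9) ≈ 5451.6)
Add(Add(Function('g')(68, -172), 8093), u) = Add(Add(Mul(-172, Add(1, 68)), 8093), Rational(49064, 9)) = Add(Add(Mul(-172, 69), 8093), Rational(49064, 9)) = Add(Add(-11868, 8093), Rational(49064, 9)) = Add(-3775, Rational(49064, 9)) = Rational(15089, 9)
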